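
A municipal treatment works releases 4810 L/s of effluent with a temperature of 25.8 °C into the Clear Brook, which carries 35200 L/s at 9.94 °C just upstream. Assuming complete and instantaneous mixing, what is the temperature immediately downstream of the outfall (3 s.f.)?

Flow-weighted mixing: C = (Q_r C_r + Q_w C_w)/(Q_r + Q_w)
= (35200×9.94 + 4810×25.8)/(35200 + 4810) = 474000/40010 = 11.85 °C.

11.8 °C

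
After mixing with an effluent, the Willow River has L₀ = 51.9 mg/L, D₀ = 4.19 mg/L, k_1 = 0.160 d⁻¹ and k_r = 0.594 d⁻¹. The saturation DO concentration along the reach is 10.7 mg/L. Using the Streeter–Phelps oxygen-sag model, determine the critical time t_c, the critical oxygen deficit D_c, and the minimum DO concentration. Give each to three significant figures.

t_c ≈ 2.45 d; D_c ≈ 9.44 mg/L; min DO ≈ 1.26 mg/L

t_c = [1/(k_r−k_1)] ln[(k_r/k_1)(1 − D₀(k_r−k_1)/(k_1 L₀))]
= [1/(0.594−0.160)] ln[(0.594/0.160)(1 − 4.19×0.4340/(0.160×51.9))]
= (1/0.4340) ln[3.712 × 0.7810] = 2.304 × ln(2.900) = 2.304 × 1.065 = 2.453 d.
D_c = (k_1/k_r) L₀ e^(−k_1 t_c) = (0.160/0.594) × 51.9 × e^(−0.160×2.453) = 0.2694 × 51.9 × 0.6754 = 9.442 mg/L.
Minimum DO = C_s − D_c = 10.7 − 9.442 = 1.258 mg/L.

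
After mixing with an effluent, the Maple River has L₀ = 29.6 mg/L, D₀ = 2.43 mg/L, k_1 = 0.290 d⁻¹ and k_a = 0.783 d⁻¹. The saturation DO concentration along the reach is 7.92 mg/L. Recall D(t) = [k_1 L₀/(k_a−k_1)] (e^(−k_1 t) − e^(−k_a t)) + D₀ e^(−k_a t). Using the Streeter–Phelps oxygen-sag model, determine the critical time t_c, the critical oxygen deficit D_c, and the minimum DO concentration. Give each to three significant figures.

t_c = [1/(k_a−k_1)] ln[(k_a/k_1)(1 − D₀(k_a−k_1)/(k_1 L₀))]
= [1/(0.783−0.290)] ln[(0.783/0.290)(1 − 2.43×0.4930/(0.290×29.6))]
= (1/0.4930) ln[2.700 × 0.8604] = 2.028 × ln(2.323) = 2.028 × 0.8429 = 1.710 d.
L(t_c) = L₀ e^(−k_1 t_c) = 29.6 × 0.6091 = 18.03 mg/L, and at the critical point k_a D_c = k_1 L, so D_c = (0.290/0.783) × 18.03 = 6.677 mg/L.
Minimum DO = C_s − D_c = 7.92 − 6.677 = 1.243 mg/L.

t_c ≈ 1.71 d; D_c ≈ 6.68 mg/L; min DO ≈ 1.24 mg/L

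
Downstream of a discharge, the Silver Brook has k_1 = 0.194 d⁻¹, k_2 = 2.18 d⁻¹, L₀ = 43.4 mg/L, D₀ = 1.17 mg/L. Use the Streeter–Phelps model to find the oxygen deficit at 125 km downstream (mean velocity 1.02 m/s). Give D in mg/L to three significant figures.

D ≈ 3.08 mg/L

Travel time t = x/v = 125 km / (1.02 m/s) = 125000 m / 1.02 m/s = 122500 s = 1.418 d.
k_1 L₀/(k_2−k_1) = 0.194×43.4/(2.18−0.194) = 8.420/1.986 = 4.239 mg/L.
e^(−k_1 t) = e^(−0.194×1.418) = 0.7594; e^(−k_2 t) = e^(−2.18×1.418) = 0.04541.
D = 4.239 × (0.7594 − 0.04541) + 1.17 × 0.04541 = 3.027 + 0.05313 = 3.080 mg/L.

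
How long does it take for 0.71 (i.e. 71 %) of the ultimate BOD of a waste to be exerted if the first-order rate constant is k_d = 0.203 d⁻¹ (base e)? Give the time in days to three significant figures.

y/L₀ = 1 − e^(−k_d t) = 0.71 ⇒ e^(−k_d t) = 0.290
t = −ln(0.290) / 0.203 = 1.238 / 0.203 = 6.098 d.

t ≈ 6.10 d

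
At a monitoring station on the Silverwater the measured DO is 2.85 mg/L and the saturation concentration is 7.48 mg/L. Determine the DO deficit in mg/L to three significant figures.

D ≈ 4.63 mg/L

D = C_s − C = 7.48 − 2.85 = 4.63 mg/L.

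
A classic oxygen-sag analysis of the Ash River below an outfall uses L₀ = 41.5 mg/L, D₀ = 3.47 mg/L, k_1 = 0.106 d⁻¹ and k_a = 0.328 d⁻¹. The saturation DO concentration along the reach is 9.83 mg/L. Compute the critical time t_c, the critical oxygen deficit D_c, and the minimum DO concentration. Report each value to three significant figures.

t_c ≈ 4.22 d; D_c ≈ 8.57 mg/L; min DO ≈ 1.26 mg/L

At the critical point dD/dt = 0, so k_1 L₀ e^(−k_1 t) = k_a D. Substituting D(t) from the Streeter–Phelps equation and solving for t gives
t_c = ln[(k_a/k_1)(1 − D₀(k_a−k_1)/(k_1 L₀))] / (k_a−k_1).
Here k_a−k_1 = 0.2220 d⁻¹ and 1 − D₀(k_a−k_1)/(k_1 L₀) = 1 − 3.47×0.2220/(0.106×41.5) = 0.8249, so
t_c = ln(3.094 × 0.8249) / 0.2220 = 0.9371 / 0.2220 = 4.221 d.
L(t_c) = L₀ e^(−k_1 t_c) = 41.5 × 0.6393 = 26.53 mg/L, and at the critical point k_a D_c = k_1 L, so D_c = (0.106/0.328) × 26.53 = 8.574 mg/L.
Minimum DO = C_s − D_c = 9.83 − 8.574 = 1.256 mg/L.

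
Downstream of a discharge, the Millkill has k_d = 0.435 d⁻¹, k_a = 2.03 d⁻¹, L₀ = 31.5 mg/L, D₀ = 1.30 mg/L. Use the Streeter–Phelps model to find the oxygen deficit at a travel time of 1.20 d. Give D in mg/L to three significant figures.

D ≈ 4.46 mg/L

k_d L₀/(k_a−k_d) = 0.435×31.5/(2.03−0.435) = 13.70/1.595 = 8.591 mg/L.
e^(−k_d t) = e^(−0.435×1.200) = 0.5933; e^(−k_a t) = e^(−2.03×1.200) = 0.08751.
D = 8.591 × (0.5933 − 0.08751) + 1.30 × 0.08751 = 4.345 + 0.1138 = 4.459 mg/L.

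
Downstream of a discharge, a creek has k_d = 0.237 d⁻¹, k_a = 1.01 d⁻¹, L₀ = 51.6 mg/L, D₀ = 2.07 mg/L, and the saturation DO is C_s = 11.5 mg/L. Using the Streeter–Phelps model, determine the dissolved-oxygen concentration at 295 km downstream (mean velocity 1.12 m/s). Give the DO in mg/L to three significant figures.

DO ≈ 4.45 mg/L

Travel time t = x/v = 295 km / (1.12 m/s) = 295000 m / 1.12 m/s = 263400 s = 3.049 d.
k_d L₀/(k_a−k_d) = 0.237×51.6/(1.01−0.237) = 12.23/0.7730 = 15.82 mg/L.
e^(−k_d t) = e^(−0.237×3.049) = 0.4855; e^(−k_a t) = e^(−1.01×3.049) = 0.04600.
D = 15.82 × (0.4855 − 0.04600) + 2.07 × 0.04600 = 6.954 + 0.09523 = 7.049 mg/L.
DO = C_s − D = 11.5 − 7.049 = 4.451 mg/L.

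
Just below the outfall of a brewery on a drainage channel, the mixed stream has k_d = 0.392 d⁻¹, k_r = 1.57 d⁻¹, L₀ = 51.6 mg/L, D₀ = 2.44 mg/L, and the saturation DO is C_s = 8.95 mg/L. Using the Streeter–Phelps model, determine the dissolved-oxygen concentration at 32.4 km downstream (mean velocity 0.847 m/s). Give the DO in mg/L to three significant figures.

DO ≈ 1.87 mg/L

Travel time t = x/v = 32.4 km / (0.847 m/s) = 32400 m / 0.847 m/s = 38250 s = 0.4427 d.
k_d L₀/(k_r−k_d) = 0.392×51.6/(1.57−0.392) = 20.23/1.178 = 17.17 mg/L.
e^(−k_d t) = e^(−0.392×0.4427) = 0.8407; e^(−k_r t) = e^(−1.57×0.4427) = 0.4990.
D = 17.17 × (0.8407 − 0.4990) + 2.44 × 0.4990 = 5.866 + 1.218 = 7.084 mg/L.
DO = C_s − D = 8.95 − 7.084 = 1.866 mg/L.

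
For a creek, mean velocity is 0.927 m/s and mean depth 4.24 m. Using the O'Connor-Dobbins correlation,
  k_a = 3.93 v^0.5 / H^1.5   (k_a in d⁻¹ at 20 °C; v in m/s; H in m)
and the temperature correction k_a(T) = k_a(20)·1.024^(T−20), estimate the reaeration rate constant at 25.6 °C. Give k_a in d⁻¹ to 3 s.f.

k_a(20) = 3.93 × 0.927^0.5 / 4.24^1.5 = 3.93 × 0.9628 / 8.731 = 0.4334 d⁻¹.
k_a(25.6) = 0.4334 × 1.024^(25.6−20) = 0.4334 × 1.142 = 0.4950 d⁻¹.

k_a ≈ 0.495 d⁻¹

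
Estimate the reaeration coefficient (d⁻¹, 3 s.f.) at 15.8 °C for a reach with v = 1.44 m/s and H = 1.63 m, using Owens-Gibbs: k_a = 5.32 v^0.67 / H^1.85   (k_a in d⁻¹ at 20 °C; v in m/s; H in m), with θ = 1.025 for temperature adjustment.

k_a ≈ 2.48 d⁻¹

k_a(20) = 5.32 × 1.44^0.67 / 1.63^1.85 = 5.32 × 1.277 / 2.469 = 2.751 d⁻¹.
k_a(15.8) = 2.751 × 1.025^(15.8−20) = 2.751 × 0.9015 = 2.480 d⁻¹.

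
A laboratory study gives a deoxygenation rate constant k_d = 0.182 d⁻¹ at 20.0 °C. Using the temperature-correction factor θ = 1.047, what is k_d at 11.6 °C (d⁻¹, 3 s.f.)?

k_d(T₂) = k_d(T₁) · θ^(T₂−T₁) = 0.182 × 1.047^(11.6−20.0)
= 0.182 × 1.047^-8.40 = 0.182 × 0.6799 = 0.1237 d⁻¹.

k_d ≈ 0.124 d⁻¹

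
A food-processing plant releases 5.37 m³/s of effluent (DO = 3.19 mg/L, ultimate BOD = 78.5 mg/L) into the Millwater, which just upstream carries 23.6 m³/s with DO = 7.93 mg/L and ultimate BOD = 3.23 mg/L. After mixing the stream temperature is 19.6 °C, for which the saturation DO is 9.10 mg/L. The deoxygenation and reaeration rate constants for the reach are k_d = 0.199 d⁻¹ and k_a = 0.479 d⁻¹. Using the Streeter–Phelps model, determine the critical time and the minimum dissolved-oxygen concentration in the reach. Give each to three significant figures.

Mixed DO = (23.6×7.93 + 5.37×3.19)/(23.6+5.37) = 204.3/28.97 = 7.051 mg/L.
Mixed L₀ = (23.6×3.23 + 5.37×78.5)/(28.97) = 497.8/28.97 = 17.18 mg/L.
Initial deficit D₀ = C_s − DO₀ = 9.10 − 7.051 = 2.049 mg/L.
t_c = (1/0.2800) ln[(0.479/0.199)(1 − 2.049×0.2800/(0.199×17.18))] = 3.571 × ln(2.003) = 2.481 d.
D_c = (0.199/0.479) × 17.18 × e^(−0.199×2.481) = 0.4154 × 17.18 × 0.6103 = 4.357 mg/L.
Minimum DO = 9.10 − 4.357 = 4.743 mg/L.

t_c ≈ 2.48 d; minimum DO ≈ 4.74 mg/L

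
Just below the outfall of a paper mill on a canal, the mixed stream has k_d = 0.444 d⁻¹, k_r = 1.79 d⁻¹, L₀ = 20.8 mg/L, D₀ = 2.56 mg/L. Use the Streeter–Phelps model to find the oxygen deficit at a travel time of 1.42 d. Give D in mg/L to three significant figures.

k_d L₀/(k_r−k_d) = 0.444×20.8/(1.79−0.444) = 9.235/1.346 = 6.861 mg/L.
e^(−k_d t) = e^(−0.444×1.420) = 0.5323; e^(−k_r t) = e^(−1.79×1.420) = 0.07872.
D = 6.861 × (0.5323 − 0.07872) + 2.56 × 0.07872 = 3.112 + 0.2015 = 3.314 mg/L.

D ≈ 3.31 mg/L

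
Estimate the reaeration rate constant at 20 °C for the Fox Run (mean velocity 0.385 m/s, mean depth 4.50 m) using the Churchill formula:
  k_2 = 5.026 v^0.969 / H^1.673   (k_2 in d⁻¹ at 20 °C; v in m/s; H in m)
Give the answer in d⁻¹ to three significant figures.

k_2 = 5.026 × 0.385^0.969 / 4.50^1.673 = 5.026 × 0.3966 / 12.38 = 0.1610 d⁻¹.

k_2 ≈ 0.161 d⁻¹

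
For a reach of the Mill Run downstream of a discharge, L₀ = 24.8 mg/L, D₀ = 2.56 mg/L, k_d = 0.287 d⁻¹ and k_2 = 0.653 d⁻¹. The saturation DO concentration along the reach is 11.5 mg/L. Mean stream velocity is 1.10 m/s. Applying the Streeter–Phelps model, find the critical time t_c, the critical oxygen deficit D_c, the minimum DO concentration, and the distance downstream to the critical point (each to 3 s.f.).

t_c = [1/(k_2−k_d)] ln[(k_2/k_d)(1 − D₀(k_2−k_d)/(k_d L₀))]
= [1/(0.653−0.287)] ln[(0.653/0.287)(1 − 2.56×0.3660/(0.287×24.8))]
= (1/0.3660) ln[2.275 × 0.8684] = 2.732 × ln(1.976) = 2.732 × 0.6809 = 1.861 d.
L(t_c) = L₀ e^(−k_d t_c) = 24.8 × 0.5863 = 14.54 mg/L, and at the critical point k_2 D_c = k_d L, so D_c = (0.287/0.653) × 14.54 = 6.390 mg/L.
Minimum DO = C_s − D_c = 11.5 − 6.390 = 5.110 mg/L.
x_c = v t_c = 1.10 m/s × 1.861 d × 86400 s/d = 176800 m ≈ 177 km.

t_c ≈ 1.86 d; D_c ≈ 6.39 mg/L; min DO ≈ 5.11 mg/L; x_c ≈ 177 km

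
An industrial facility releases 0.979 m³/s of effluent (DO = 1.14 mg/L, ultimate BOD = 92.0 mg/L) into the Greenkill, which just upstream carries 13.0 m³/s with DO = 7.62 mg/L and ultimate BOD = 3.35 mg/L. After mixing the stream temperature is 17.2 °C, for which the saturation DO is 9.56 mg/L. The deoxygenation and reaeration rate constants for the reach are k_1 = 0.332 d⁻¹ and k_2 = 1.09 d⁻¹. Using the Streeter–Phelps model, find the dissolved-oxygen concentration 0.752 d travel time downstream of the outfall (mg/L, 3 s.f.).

Mixed DO = (13.0×7.62 + 0.979×1.14)/(13.0+0.979) = 100.2/13.98 = 7.166 mg/L.
Mixed L₀ = (13.0×3.35 + 0.979×92.0)/(13.98) = 133.6/13.98 = 9.558 mg/L.
Initial deficit D₀ = C_s − DO₀ = 9.56 − 7.166 = 2.394 mg/L.
D(0.752) = [0.332×9.558/(1.09−0.332)](e^(−0.332×0.752) − e^(−1.09×0.752)) + 2.394 e^(−1.09×0.752)
= 4.187 × (0.7791 − 0.4406) + 2.394 × 0.4406 = 2.472 mg/L.
DO = 9.56 − 2.472 = 7.088 mg/L.

DO ≈ 7.09 mg/L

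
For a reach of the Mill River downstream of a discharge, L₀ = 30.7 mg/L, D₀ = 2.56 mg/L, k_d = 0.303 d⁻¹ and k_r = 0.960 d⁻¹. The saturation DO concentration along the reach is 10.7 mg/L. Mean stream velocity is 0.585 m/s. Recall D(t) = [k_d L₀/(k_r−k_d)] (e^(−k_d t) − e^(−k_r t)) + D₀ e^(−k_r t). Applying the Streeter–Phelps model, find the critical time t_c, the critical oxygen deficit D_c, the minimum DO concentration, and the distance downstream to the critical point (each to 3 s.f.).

t_c ≈ 1.45 d; D_c ≈ 6.24 mg/L; min DO ≈ 4.46 mg/L; x_c ≈ 73.4 km

With k_r/k_d = 3.168 and 1 − D₀(k_r−k_d)/(k_d L₀) = 0.8192,
t_c = ln(3.168 × 0.8192) / (0.960 − 0.303) = ln(2.595) / 0.6570 = 0.9538/0.6570 = 1.452 d.
L(t_c) = L₀ e^(−k_d t_c) = 30.7 × 0.6441 = 19.77 mg/L, and at the critical point k_r D_c = k_d L, so D_c = (0.303/0.960) × 19.77 = 6.241 mg/L.
Minimum DO = C_s − D_c = 10.7 − 6.241 = 4.459 mg/L.
x_c = v t_c = 0.585 m/s × 1.452 d × 86400 s/d = 73370 m ≈ 73.4 km.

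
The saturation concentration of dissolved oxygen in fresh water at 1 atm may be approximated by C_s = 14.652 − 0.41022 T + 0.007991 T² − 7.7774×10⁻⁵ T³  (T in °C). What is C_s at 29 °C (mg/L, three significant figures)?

C_s = 14.652 − 0.41022×29 + 0.007991×29² − 7.7774×10⁻⁵×29³ = 7.579 mg/L.

C_s ≈ 7.58 mg/L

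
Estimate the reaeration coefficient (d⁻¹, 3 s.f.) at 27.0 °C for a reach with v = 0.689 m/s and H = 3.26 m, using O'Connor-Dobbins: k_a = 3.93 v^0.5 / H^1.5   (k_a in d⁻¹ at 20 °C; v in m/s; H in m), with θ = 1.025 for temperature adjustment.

k_a ≈ 0.659 d⁻¹

k_a(20) = 3.93 × 0.689^0.5 / 3.26^1.5 = 3.93 × 0.8301 / 5.886 = 0.5542 d⁻¹.
k_a(27.0) = 0.5542 × 1.025^(27.0−20) = 0.5542 × 1.189 = 0.6588 d⁻¹.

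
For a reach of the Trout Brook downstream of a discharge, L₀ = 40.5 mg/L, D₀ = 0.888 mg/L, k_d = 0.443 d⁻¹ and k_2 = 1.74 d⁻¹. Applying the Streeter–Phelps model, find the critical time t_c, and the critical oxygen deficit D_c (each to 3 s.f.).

t_c = [1/(k_2−k_d)] ln[(k_2/k_d)(1 − D₀(k_2−k_d)/(k_d L₀))]
= [1/(1.74−0.443)] ln[(1.74/0.443)(1 − 0.888×1.297/(0.443×40.5))]
= (1/1.297) ln[3.928 × 0.9358] = 0.7710 × ln(3.676) = 0.7710 × 1.302 = 1.004 d.
D_c = (k_d/k_2) L₀ e^(−k_d t_c) = (0.443/1.74) × 40.5 × e^(−0.443×1.004) = 0.2546 × 40.5 × 0.6411 = 6.610 mg/L.

t_c ≈ 1.00 d; D_c ≈ 6.61 mg/L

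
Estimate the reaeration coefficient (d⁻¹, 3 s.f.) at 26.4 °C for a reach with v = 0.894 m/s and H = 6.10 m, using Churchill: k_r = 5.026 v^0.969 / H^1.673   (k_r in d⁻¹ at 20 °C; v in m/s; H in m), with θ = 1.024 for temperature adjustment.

k_r ≈ 0.255 d⁻¹

k_r(20) = 5.026 × 0.894^0.969 / 6.10^1.673 = 5.026 × 0.8971 / 20.60 = 0.2189 d⁻¹.
k_r(26.4) = 0.2189 × 1.024^(26.4−20) = 0.2189 × 1.164 = 0.2548 d⁻¹.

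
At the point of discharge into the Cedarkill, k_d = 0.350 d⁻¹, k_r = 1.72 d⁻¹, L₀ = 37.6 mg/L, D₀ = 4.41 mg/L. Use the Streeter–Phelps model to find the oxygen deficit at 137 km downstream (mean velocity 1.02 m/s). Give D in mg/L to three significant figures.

Travel time t = x/v = 137 km / (1.02 m/s) = 137000 m / 1.02 m/s = 134300 s = 1.555 d.
k_d L₀/(k_r−k_d) = 0.350×37.6/(1.72−0.350) = 13.16/1.370 = 9.606 mg/L.
e^(−k_d t) = e^(−0.350×1.555) = 0.5804; e^(−k_r t) = e^(−1.72×1.555) = 0.06899.
D = 9.606 × (0.5804 − 0.06899) + 4.41 × 0.06899 = 4.912 + 0.3042 = 5.216 mg/L.

D ≈ 5.22 mg/L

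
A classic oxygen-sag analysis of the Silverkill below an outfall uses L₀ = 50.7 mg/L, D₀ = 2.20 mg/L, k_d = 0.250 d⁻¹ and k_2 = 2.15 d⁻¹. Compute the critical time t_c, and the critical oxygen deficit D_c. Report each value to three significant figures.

With k_2/k_d = 8.600 and 1 − D₀(k_2−k_d)/(k_d L₀) = 0.6702,
t_c = ln(8.600 × 0.6702) / (2.15 − 0.250) = ln(5.764) / 1.900 = 1.752/1.900 = 0.9219 d.
D_c = (k_d/k_2) L₀ e^(−k_d t_c) = (0.250/2.15) × 50.7 × e^(−0.250×0.9219) = 0.1163 × 50.7 × 0.7942 = 4.682 mg/L.

t_c ≈ 0.922 d; D_c ≈ 4.68 mg/L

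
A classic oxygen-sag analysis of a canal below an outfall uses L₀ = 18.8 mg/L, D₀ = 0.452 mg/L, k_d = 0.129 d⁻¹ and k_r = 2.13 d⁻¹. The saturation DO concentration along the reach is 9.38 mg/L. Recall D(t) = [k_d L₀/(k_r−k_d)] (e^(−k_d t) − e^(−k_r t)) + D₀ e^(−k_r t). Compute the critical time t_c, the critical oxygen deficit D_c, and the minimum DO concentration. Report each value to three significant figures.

With k_r/k_d = 16.51 and 1 − D₀(k_r−k_d)/(k_d L₀) = 0.6271,
t_c = ln(16.51 × 0.6271) / (2.13 − 0.129) = ln(10.35) / 2.001 = 2.337/2.001 = 1.168 d.
L(t_c) = L₀ e^(−k_d t_c) = 18.8 × 0.8601 = 16.17 mg/L, and at the critical point k_r D_c = k_d L, so D_c = (0.129/2.13) × 16.17 = 0.9793 mg/L.
Minimum DO = C_s − D_c = 9.38 − 0.9793 = 8.401 mg/L.

t_c ≈ 1.17 d; D_c ≈ 0.979 mg/L; min DO ≈ 8.40 mg/L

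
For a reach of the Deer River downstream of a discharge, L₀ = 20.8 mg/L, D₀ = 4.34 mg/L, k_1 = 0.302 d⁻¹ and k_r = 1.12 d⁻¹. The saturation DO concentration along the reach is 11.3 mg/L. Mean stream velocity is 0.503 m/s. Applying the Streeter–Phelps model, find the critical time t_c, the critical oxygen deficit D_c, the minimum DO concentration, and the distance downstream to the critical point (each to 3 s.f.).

t_c ≈ 0.584 d; D_c ≈ 4.70 mg/L; min DO ≈ 6.60 mg/L; x_c ≈ 25.4 km

With k_r/k_1 = 3.709 and 1 − D₀(k_r−k_1)/(k_1 L₀) = 0.4348,
t_c = ln(3.709 × 0.4348) / (1.12 − 0.302) = ln(1.613) / 0.8180 = 0.4779/0.8180 = 0.5842 d.
D_c = (k_1/k_r) L₀ e^(−k_1 t_c) = (0.302/1.12) × 20.8 × e^(−0.302×0.5842) = 0.2696 × 20.8 × 0.8383 = 4.701 mg/L.
Minimum DO = C_s − D_c = 11.3 − 4.701 = 6.599 mg/L.
x_c = v t_c = 0.503 m/s × 0.5842 d × 86400 s/d = 25390 m ≈ 25.4 km.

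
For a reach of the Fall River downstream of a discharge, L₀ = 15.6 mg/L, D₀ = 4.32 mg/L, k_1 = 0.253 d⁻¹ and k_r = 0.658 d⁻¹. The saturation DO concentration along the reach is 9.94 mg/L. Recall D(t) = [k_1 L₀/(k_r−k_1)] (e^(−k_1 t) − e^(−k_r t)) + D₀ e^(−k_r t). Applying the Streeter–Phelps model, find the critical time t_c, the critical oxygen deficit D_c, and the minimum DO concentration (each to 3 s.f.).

t_c ≈ 0.914 d; D_c ≈ 4.76 mg/L; min DO ≈ 5.18 mg/L

t_c = [1/(k_r−k_1)] ln[(k_r/k_1)(1 − D₀(k_r−k_1)/(k_1 L₀))]
= [1/(0.658−0.253)] ln[(0.658/0.253)(1 − 4.32×0.4050/(0.253×15.6))]
= (1/0.4050) ln[2.601 × 0.5567] = 2.469 × ln(1.448) = 2.469 × 0.3701 = 0.9138 d.
D_c = (k_1/k_r) L₀ e^(−k_1 t_c) = (0.253/0.658) × 15.6 × e^(−0.253×0.9138) = 0.3845 × 15.6 × 0.7936 = 4.760 mg/L.
Minimum DO = C_s − D_c = 9.94 − 4.760 = 5.180 mg/L.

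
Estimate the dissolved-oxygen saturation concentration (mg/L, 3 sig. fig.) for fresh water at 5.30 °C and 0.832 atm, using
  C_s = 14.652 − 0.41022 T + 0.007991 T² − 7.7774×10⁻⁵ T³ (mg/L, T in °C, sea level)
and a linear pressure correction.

C_s ≈ 10.6 mg/L

At sea level: C_s = 14.652 − 0.41022×5.30 + 0.007991×5.30² − 7.7774×10⁻⁵×5.30³ = 12.69 mg/L.
Pressure correction: C_s' = 12.69 × 0.832 = 10.56 mg/L.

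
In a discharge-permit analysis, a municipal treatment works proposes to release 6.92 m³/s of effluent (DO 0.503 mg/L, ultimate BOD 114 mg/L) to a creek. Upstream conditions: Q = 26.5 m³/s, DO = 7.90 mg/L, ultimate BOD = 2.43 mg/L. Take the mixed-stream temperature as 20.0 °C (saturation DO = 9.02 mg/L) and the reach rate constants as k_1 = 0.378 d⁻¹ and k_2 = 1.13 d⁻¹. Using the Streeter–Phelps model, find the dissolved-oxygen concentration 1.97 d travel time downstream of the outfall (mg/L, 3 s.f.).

DO ≈ 4.02 mg/L

Mixed DO = (26.5×7.90 + 6.92×0.503)/(26.5+6.92) = 212.8/33.42 = 6.368 mg/L.
Mixed L₀ = (26.5×2.43 + 6.92×114)/(33.42) = 853.3/33.42 = 25.53 mg/L.
Initial deficit D₀ = C_s − DO₀ = 9.02 − 6.368 = 2.652 mg/L.
D(1.97) = [0.378×25.53/(1.13−0.378)](e^(−0.378×1.97) − e^(−1.13×1.97)) + 2.652 e^(−1.13×1.97)
= 12.83 × (0.4749 − 0.1079) + 2.652 × 0.1079 = 4.996 mg/L.
DO = 9.02 − 4.996 = 4.024 mg/L.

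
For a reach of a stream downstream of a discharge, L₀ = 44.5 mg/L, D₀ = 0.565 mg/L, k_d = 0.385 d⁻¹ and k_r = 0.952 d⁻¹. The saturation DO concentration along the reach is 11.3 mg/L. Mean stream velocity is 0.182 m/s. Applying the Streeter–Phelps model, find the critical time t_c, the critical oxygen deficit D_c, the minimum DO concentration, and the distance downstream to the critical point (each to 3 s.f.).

At the critical point dD/dt = 0, so k_d L₀ e^(−k_d t) = k_r D. Substituting D(t) from the Streeter–Phelps equation and solving for t gives
t_c = ln[(k_r/k_d)(1 − D₀(k_r−k_d)/(k_d L₀))] / (k_r−k_d).
Here k_r−k_d = 0.5670 d⁻¹ and 1 − D₀(k_r−k_d)/(k_d L₀) = 1 − 0.565×0.5670/(0.385×44.5) = 0.9813, so
t_c = ln(2.473 × 0.9813) / 0.5670 = 0.8864 / 0.5670 = 1.563 d.
D_c = (k_d/k_r) L₀ e^(−k_d t_c) = (0.385/0.952) × 44.5 × e^(−0.385×1.563) = 0.4044 × 44.5 × 0.5478 = 9.858 mg/L.
Minimum DO = C_s − D_c = 11.3 − 9.858 = 1.442 mg/L.
x_c = v t_c = 0.182 m/s × 1.563 d × 86400 s/d = 24580 m ≈ 24.6 km.

t_c ≈ 1.56 d; D_c ≈ 9.86 mg/L; min DO ≈ 1.44 mg/L; x_c ≈ 24.6 km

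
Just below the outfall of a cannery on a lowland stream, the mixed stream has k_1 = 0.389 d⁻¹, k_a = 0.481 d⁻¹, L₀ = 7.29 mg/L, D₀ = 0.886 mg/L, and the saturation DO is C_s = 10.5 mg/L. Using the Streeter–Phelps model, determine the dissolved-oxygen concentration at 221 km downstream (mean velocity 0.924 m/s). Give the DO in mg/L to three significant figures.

DO ≈ 7.91 mg/L

Travel time t = x/v = 221 km / (0.924 m/s) = 221000 m / 0.924 m/s = 239200 s = 2.768 d.
k_1 L₀/(k_a−k_1) = 0.389×7.29/(0.481−0.389) = 2.836/0.09200 = 30.82 mg/L.
e^(−k_1 t) = e^(−0.389×2.768) = 0.3407; e^(−k_a t) = e^(−0.481×2.768) = 0.2641.
D = 30.82 × (0.3407 − 0.2641) + 0.886 × 0.2641 = 2.361 + 0.2340 = 2.595 mg/L.
DO = C_s − D = 10.5 − 2.595 = 7.905 mg/L.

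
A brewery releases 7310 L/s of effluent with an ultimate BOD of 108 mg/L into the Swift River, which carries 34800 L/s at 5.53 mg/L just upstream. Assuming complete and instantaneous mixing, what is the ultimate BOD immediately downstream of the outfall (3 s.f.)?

23.3 mg/L

Flow-weighted mixing: C = (Q_r C_r + Q_w C_w)/(Q_r + Q_w)
= (34800×5.53 + 7310×108)/(34800 + 7310) = 981900/42110 = 23.32 mg/L.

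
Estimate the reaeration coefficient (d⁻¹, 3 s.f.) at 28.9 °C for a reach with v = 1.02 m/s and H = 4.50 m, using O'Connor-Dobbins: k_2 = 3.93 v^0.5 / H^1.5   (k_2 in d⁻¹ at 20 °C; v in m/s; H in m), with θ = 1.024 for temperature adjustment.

k_2(20) = 3.93 × 1.02^0.5 / 4.50^1.5 = 3.93 × 1.010 / 9.546 = 0.4158 d⁻¹.
k_2(28.9) = 0.4158 × 1.024^(28.9−20) = 0.4158 × 1.235 = 0.5135 d⁻¹.

k_2 ≈ 0.514 d⁻¹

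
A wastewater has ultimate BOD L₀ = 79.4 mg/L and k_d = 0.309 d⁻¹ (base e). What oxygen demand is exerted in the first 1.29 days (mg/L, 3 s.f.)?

y ≈ 26.1 mg/L

y_t = L₀(1 − e^(−k_d t)) = 79.4 × (1 − e^(−0.309×1.29))
= 79.4 × (1 − 0.6713) = 79.4 × 0.3287 = 26.10 mg/L.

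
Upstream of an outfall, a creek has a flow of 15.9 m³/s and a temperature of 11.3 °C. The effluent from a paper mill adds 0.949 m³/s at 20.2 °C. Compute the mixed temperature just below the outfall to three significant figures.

Flow-weighted mixing: C = (Q_r C_r + Q_w C_w)/(Q_r + Q_w)
= (15.9×11.3 + 0.949×20.2)/(15.9 + 0.949) = 198.8/16.85 = 11.80 °C.

11.8 °C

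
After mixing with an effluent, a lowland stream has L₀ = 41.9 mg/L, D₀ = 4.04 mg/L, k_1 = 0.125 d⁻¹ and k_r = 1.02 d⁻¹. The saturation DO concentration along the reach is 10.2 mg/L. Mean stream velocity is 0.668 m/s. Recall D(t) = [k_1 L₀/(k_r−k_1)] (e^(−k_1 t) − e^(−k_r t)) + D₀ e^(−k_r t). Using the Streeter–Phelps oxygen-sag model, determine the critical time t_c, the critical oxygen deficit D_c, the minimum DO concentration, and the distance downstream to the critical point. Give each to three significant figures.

With k_r/k_1 = 8.160 and 1 − D₀(k_r−k_1)/(k_1 L₀) = 0.3096,
t_c = ln(8.160 × 0.3096) / (1.02 − 0.125) = ln(2.527) / 0.8950 = 0.9269/0.8950 = 1.036 d.
L(t_c) = L₀ e^(−k_1 t_c) = 41.9 × 0.8786 = 36.81 mg/L, and at the critical point k_r D_c = k_1 L, so D_c = (0.125/1.02) × 36.81 = 4.511 mg/L.
Minimum DO = C_s − D_c = 10.2 − 4.511 = 5.689 mg/L.
x_c = v t_c = 0.668 m/s × 1.036 d × 86400 s/d = 59770 m ≈ 59.8 km.

t_c ≈ 1.04 d; D_c ≈ 4.51 mg/L; min DO ≈ 5.69 mg/L; x_c ≈ 59.8 km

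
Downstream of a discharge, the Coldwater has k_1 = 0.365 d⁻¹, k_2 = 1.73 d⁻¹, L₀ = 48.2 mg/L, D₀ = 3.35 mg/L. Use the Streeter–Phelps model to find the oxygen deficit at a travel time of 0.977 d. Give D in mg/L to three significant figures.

D ≈ 7.26 mg/L

k_1 L₀/(k_2−k_1) = 0.365×48.2/(1.73−0.365) = 17.59/1.365 = 12.89 mg/L.
e^(−k_1 t) = e^(−0.365×0.9770) = 0.7000; e^(−k_2 t) = e^(−1.73×0.9770) = 0.1845.
D = 12.89 × (0.7000 − 0.1845) + 3.35 × 0.1845 = 6.645 + 0.6180 = 7.263 mg/L.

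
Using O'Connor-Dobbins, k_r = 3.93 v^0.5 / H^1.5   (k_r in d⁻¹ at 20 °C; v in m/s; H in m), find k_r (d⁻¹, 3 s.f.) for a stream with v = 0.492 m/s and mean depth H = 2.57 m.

k_r ≈ 0.669 d⁻¹

k_r = 3.93 × 0.492^0.5 / 2.57^1.5 = 3.93 × 0.7014 / 4.120 = 0.6691 d⁻¹.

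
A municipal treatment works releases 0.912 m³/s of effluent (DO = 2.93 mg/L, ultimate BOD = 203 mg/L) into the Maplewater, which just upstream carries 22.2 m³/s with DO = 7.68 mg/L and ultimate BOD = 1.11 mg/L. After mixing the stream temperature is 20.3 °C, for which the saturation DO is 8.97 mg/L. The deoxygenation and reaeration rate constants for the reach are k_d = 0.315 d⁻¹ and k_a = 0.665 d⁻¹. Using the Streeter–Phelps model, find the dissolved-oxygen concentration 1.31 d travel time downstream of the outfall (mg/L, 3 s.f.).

Mixed DO = (22.2×7.68 + 0.912×2.93)/(22.2+0.912) = 173.2/23.11 = 7.493 mg/L.
Mixed L₀ = (22.2×1.11 + 0.912×203)/(23.11) = 209.8/23.11 = 9.077 mg/L.
Initial deficit D₀ = C_s − DO₀ = 8.97 − 7.493 = 1.477 mg/L.
D(1.31) = [0.315×9.077/(0.665−0.315)](e^(−0.315×1.31) − e^(−0.665×1.31)) + 1.477 e^(−0.665×1.31)
= 8.169 × (0.6619 − 0.4185) + 1.477 × 0.4185 = 2.607 mg/L.
DO = 8.97 − 2.607 = 6.363 mg/L.

DO ≈ 6.36 mg/L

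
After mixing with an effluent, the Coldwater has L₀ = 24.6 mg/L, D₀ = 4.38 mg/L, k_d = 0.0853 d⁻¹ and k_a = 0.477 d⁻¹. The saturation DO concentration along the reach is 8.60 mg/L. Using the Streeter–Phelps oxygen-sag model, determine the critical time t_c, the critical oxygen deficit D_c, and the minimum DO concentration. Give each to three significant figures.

With k_a/k_d = 5.592 and 1 − D₀(k_a−k_d)/(k_d L₀) = 0.1824,
t_c = ln(5.592 × 0.1824) / (0.477 − 0.0853) = ln(1.020) / 0.3917 = 0.01976/0.3917 = 0.05045 d.
D_c = (k_d/k_a) L₀ e^(−k_d t_c) = (0.0853/0.477) × 24.6 × e^(−0.0853×0.05045) = 0.1788 × 24.6 × 0.9957 = 4.380 mg/L.
Minimum DO = C_s − D_c = 8.60 − 4.380 = 4.220 mg/L.

t_c ≈ 0.0505 d; D_c ≈ 4.38 mg/L; min DO ≈ 4.22 mg/L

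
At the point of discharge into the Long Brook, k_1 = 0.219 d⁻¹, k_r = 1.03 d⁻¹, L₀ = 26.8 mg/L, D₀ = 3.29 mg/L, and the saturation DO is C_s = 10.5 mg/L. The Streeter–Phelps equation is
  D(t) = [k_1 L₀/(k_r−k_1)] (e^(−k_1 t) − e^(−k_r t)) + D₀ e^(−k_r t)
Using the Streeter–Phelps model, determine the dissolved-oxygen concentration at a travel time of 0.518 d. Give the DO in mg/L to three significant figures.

k_1 L₀/(k_r−k_1) = 0.219×26.8/(1.03−0.219) = 5.869/0.8110 = 7.237 mg/L.
e^(−k_1 t) = e^(−0.219×0.5180) = 0.8928; e^(−k_r t) = e^(−1.03×0.5180) = 0.5865.
D = 7.237 × (0.8928 − 0.5865) + 3.29 × 0.5865 = 2.216 + 1.930 = 4.146 mg/L.
DO = C_s − D = 10.5 − 4.146 = 6.354 mg/L.

DO ≈ 6.35 mg/L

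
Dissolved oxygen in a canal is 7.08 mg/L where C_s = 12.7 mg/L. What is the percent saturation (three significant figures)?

55.7 % saturation

% saturation = C/C_s × 100 = 7.08/12.7 × 100 = 55.7 %.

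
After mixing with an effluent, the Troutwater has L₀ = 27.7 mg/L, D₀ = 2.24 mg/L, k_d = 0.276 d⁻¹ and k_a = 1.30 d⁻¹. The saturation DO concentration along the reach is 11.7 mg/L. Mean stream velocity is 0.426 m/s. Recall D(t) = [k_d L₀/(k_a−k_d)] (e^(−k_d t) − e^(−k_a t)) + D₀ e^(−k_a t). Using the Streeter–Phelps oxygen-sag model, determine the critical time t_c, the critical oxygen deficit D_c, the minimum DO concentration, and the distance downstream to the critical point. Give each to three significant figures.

At the critical point dD/dt = 0, so k_d L₀ e^(−k_d t) = k_a D. Substituting D(t) from the Streeter–Phelps equation and solving for t gives
t_c = ln[(k_a/k_d)(1 − D₀(k_a−k_d)/(k_d L₀))] / (k_a−k_d).
Here k_a−k_d = 1.024 d⁻¹ and 1 − D₀(k_a−k_d)/(k_d L₀) = 1 − 2.24×1.024/(0.276×27.7) = 0.7000, so
t_c = ln(4.710 × 0.7000) / 1.024 = 1.193 / 1.024 = 1.165 d.
L(t_c) = L₀ e^(−k_d t_c) = 27.7 × 0.7250 = 20.08 mg/L, and at the critical point k_a D_c = k_d L, so D_c = (0.276/1.30) × 20.08 = 4.264 mg/L.
Minimum DO = C_s − D_c = 11.7 − 4.264 = 7.436 mg/L.
x_c = v t_c = 0.426 m/s × 1.165 d × 86400 s/d = 42880 m ≈ 42.9 km.

t_c ≈ 1.17 d; D_c ≈ 4.26 mg/L; min DO ≈ 7.44 mg/L; x_c ≈ 42.9 km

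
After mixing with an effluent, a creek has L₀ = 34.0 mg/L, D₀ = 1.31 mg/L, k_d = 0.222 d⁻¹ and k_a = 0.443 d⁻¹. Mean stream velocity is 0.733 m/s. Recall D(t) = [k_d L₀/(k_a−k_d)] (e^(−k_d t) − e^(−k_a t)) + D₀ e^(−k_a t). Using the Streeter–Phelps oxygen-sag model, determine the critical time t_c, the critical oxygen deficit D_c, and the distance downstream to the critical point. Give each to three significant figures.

t_c ≈ 2.95 d; D_c ≈ 8.85 mg/L; x_c ≈ 187 km

With k_a/k_d = 1.995 and 1 − D₀(k_a−k_d)/(k_d L₀) = 0.9616,
t_c = ln(1.995 × 0.9616) / (0.443 − 0.222) = ln(1.919) / 0.2210 = 0.6518/0.2210 = 2.949 d.
L(t_c) = L₀ e^(−k_d t_c) = 34.0 × 0.5196 = 17.67 mg/L, and at the critical point k_a D_c = k_d L, so D_c = (0.222/0.443) × 17.67 = 8.853 mg/L.
x_c = v t_c = 0.733 m/s × 2.949 d × 86400 s/d = 186800 m ≈ 187 km.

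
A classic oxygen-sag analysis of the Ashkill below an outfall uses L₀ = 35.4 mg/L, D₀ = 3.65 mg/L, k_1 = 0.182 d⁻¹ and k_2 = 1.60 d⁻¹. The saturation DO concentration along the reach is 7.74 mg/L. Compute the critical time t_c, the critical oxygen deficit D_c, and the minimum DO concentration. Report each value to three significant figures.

t_c ≈ 0.386 d; D_c ≈ 3.75 mg/L; min DO ≈ 3.99 mg/L

With k_2/k_1 = 8.791 and 1 − D₀(k_2−k_1)/(k_1 L₀) = 0.1967,
t_c = ln(8.791 × 0.1967) / (1.60 − 0.182) = ln(1.729) / 1.418 = 0.5475/1.418 = 0.3861 d.
L(t_c) = L₀ e^(−k_1 t_c) = 35.4 × 0.9321 = 33.00 mg/L, and at the critical point k_2 D_c = k_1 L, so D_c = (0.182/1.60) × 33.00 = 3.753 mg/L.
Minimum DO = C_s − D_c = 7.74 − 3.753 = 3.987 mg/L.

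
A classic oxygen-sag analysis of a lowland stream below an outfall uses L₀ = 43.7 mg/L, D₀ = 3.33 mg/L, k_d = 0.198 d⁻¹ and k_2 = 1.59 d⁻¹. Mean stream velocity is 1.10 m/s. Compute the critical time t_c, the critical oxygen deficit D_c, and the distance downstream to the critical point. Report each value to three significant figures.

At the critical point dD/dt = 0, so k_d L₀ e^(−k_d t) = k_2 D. Substituting D(t) from the Streeter–Phelps equation and solving for t gives
t_c = ln[(k_2/k_d)(1 − D₀(k_2−k_d)/(k_d L₀))] / (k_2−k_d).
Here k_2−k_d = 1.392 d⁻¹ and 1 − D₀(k_2−k_d)/(k_d L₀) = 1 − 3.33×1.392/(0.198×43.7) = 0.4643, so
t_c = ln(8.030 × 0.4643) / 1.392 = 1.316 / 1.392 = 0.9454 d.
D_c = (k_d/k_2) L₀ e^(−k_d t_c) = (0.198/1.59) × 43.7 × e^(−0.198×0.9454) = 0.1245 × 43.7 × 0.8293 = 4.513 mg/L.
x_c = v t_c = 1.10 m/s × 0.9454 d × 86400 s/d = 89850 m ≈ 89.8 km.

t_c ≈ 0.945 d; D_c ≈ 4.51 mg/L; x_c ≈ 89.8 km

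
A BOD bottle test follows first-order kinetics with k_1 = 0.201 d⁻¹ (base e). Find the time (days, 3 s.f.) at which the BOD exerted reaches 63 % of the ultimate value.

y/L₀ = 1 − e^(−k_1 t) = 0.63 ⇒ e^(−k_1 t) = 0.370
t = −ln(0.370) / 0.201 = 0.9943 / 0.201 = 4.947 d.

t ≈ 4.95 d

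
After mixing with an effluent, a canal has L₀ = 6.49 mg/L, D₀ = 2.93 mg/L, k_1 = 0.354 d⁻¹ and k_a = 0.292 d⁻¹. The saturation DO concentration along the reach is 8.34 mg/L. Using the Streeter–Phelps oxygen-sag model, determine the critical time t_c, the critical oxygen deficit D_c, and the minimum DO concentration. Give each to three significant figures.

t_c = [1/(k_a−k_1)] ln[(k_a/k_1)(1 − D₀(k_a−k_1)/(k_1 L₀))]
= [1/(0.292−0.354)] ln[(0.292/0.354)(1 − 2.93×-0.06200/(0.354×6.49))]
= (1/-0.06200) ln[0.8249 × 1.079] = -16.13 × ln(0.8901) = -16.13 × -0.1164 = 1.878 d.
L(t_c) = L₀ e^(−k_1 t_c) = 6.49 × 0.5143 = 3.338 mg/L, and at the critical point k_a D_c = k_1 L, so D_c = (0.354/0.292) × 3.338 = 4.047 mg/L.
Minimum DO = C_s − D_c = 8.34 − 4.047 = 4.293 mg/L.

t_c ≈ 1.88 d; D_c ≈ 4.05 mg/L; min DO ≈ 4.29 mg/L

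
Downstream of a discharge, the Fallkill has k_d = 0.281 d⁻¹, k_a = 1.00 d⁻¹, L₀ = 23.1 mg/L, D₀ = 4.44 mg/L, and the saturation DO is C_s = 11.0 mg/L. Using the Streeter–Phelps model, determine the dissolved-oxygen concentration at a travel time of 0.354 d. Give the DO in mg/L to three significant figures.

k_d L₀/(k_a−k_d) = 0.281×23.1/(1.00−0.281) = 6.491/0.7190 = 9.028 mg/L.
e^(−k_d t) = e^(−0.281×0.3540) = 0.9053; e^(−k_a t) = e^(−1.00×0.3540) = 0.7019.
D = 9.028 × (0.9053 − 0.7019) + 4.44 × 0.7019 = 1.837 + 3.116 = 4.953 mg/L.
DO = C_s − D = 11.0 − 4.953 = 6.047 mg/L.

DO ≈ 6.05 mg/L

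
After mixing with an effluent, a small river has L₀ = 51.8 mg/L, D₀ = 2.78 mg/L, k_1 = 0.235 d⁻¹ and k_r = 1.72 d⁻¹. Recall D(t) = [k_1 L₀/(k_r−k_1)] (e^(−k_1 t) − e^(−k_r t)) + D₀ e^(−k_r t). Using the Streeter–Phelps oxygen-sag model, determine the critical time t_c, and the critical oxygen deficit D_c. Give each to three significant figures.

t_c ≈ 1.06 d; D_c ≈ 5.51 mg/L

t_c = [1/(k_r−k_1)] ln[(k_r/k_1)(1 − D₀(k_r−k_1)/(k_1 L₀))]
= [1/(1.72−0.235)] ln[(1.72/0.235)(1 − 2.78×1.485/(0.235×51.8))]
= (1/1.485) ln[7.319 × 0.6609] = 0.6734 × ln(4.837) = 0.6734 × 1.576 = 1.061 d.
L(t_c) = L₀ e^(−k_1 t_c) = 51.8 × 0.7792 = 40.36 mg/L, and at the critical point k_r D_c = k_1 L, so D_c = (0.235/1.72) × 40.36 = 5.515 mg/L.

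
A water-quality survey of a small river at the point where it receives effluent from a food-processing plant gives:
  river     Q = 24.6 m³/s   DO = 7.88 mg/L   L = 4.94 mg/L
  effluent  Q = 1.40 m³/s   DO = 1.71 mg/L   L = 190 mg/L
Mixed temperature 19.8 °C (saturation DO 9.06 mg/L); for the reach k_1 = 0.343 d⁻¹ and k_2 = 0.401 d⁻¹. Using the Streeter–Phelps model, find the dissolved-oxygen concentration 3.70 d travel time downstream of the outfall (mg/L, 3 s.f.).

Mixed DO = (24.6×7.88 + 1.40×1.71)/(24.6+1.40) = 196.2/26.00 = 7.548 mg/L.
Mixed L₀ = (24.6×4.94 + 1.40×190)/(26.00) = 387.5/26.00 = 14.90 mg/L.
Initial deficit D₀ = C_s − DO₀ = 9.06 − 7.548 = 1.512 mg/L.
D(3.70) = [0.343×14.90/(0.401−0.343)](e^(−0.343×3.70) − e^(−0.401×3.70)) + 1.512 e^(−0.401×3.70)
= 88.14 × (0.2811 − 0.2268) + 1.512 × 0.2268 = 5.128 mg/L.
DO = 9.06 − 5.128 = 3.932 mg/L.

DO ≈ 3.93 mg/L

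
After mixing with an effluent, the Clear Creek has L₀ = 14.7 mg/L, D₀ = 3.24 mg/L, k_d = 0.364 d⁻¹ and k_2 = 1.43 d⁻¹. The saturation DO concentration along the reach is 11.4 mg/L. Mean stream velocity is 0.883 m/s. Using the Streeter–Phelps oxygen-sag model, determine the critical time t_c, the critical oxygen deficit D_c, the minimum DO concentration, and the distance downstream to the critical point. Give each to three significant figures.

With k_2/k_d = 3.929 and 1 − D₀(k_2−k_d)/(k_d L₀) = 0.3545,
t_c = ln(3.929 × 0.3545) / (1.43 − 0.364) = ln(1.393) / 1.066 = 0.3313/1.066 = 0.3108 d.
L(t_c) = L₀ e^(−k_d t_c) = 14.7 × 0.8930 = 13.13 mg/L, and at the critical point k_2 D_c = k_d L, so D_c = (0.364/1.43) × 13.13 = 3.342 mg/L.
Minimum DO = C_s − D_c = 11.4 − 3.342 = 8.058 mg/L.
x_c = v t_c = 0.883 m/s × 0.3108 d × 86400 s/d = 23710 m ≈ 23.7 km.

t_c ≈ 0.311 d; D_c ≈ 3.34 mg/L; min DO ≈ 8.06 mg/L; x_c ≈ 23.7 km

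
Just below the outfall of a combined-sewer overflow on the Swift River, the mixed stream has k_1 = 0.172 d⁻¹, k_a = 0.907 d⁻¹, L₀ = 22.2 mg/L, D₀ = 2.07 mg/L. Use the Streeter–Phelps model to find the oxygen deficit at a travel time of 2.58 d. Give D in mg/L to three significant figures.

D ≈ 3.03 mg/L

k_1 L₀/(k_a−k_1) = 0.172×22.2/(0.907−0.172) = 3.818/0.7350 = 5.195 mg/L.
e^(−k_1 t) = e^(−0.172×2.580) = 0.6416; e^(−k_a t) = e^(−0.907×2.580) = 0.09632.
D = 5.195 × (0.6416 − 0.09632) + 2.07 × 0.09632 = 2.833 + 0.1994 = 3.032 mg/L.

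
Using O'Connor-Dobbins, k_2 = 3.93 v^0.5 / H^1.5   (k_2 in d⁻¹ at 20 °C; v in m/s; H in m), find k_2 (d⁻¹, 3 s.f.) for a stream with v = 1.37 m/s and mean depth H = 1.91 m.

k_2 = 3.93 × 1.37^0.5 / 1.91^1.5 = 3.93 × 1.170 / 2.640 = 1.743 d⁻¹.

k_2 ≈ 1.74 d⁻¹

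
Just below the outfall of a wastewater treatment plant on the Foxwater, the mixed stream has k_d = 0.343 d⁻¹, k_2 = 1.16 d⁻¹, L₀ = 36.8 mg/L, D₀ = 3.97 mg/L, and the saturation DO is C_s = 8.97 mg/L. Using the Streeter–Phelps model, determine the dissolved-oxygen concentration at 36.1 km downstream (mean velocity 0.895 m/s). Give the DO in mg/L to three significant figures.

Travel time t = x/v = 36.1 km / (0.895 m/s) = 36100 m / 0.895 m/s = 40340 s = 0.4668 d.
k_d L₀/(k_2−k_d) = 0.343×36.8/(1.16−0.343) = 12.62/0.8170 = 15.45 mg/L.
e^(−k_d t) = e^(−0.343×0.4668) = 0.8520; e^(−k_2 t) = e^(−1.16×0.4668) = 0.5819.
D = 15.45 × (0.8520 − 0.5819) + 3.97 × 0.5819 = 4.174 + 2.310 = 6.484 mg/L.
DO = C_s − D = 8.97 − 6.484 = 2.486 mg/L.

DO ≈ 2.49 mg/L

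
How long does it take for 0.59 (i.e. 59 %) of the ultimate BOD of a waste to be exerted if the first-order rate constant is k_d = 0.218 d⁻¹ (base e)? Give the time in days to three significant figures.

y/L₀ = 1 − e^(−k_d t) = 0.59 ⇒ e^(−k_d t) = 0.410
t = −ln(0.410) / 0.218 = 0.8916 / 0.218 = 4.090 d.

t ≈ 4.09 d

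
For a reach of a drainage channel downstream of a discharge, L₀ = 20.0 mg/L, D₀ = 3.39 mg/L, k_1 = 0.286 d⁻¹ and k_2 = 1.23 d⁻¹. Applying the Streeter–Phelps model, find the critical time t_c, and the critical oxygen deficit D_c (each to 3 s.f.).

t_c = [1/(k_2−k_1)] ln[(k_2/k_1)(1 − D₀(k_2−k_1)/(k_1 L₀))]
= [1/(1.23−0.286)] ln[(1.23/0.286)(1 − 3.39×0.9440/(0.286×20.0))]
= (1/0.9440) ln[4.301 × 0.4405] = 1.059 × ln(1.895) = 1.059 × 0.6390 = 0.6769 d.
D_c = (k_1/k_2) L₀ e^(−k_1 t_c) = (0.286/1.23) × 20.0 × e^(−0.286×0.6769) = 0.2325 × 20.0 × 0.8240 = 3.832 mg/L.

t_c ≈ 0.677 d; D_c ≈ 3.83 mg/L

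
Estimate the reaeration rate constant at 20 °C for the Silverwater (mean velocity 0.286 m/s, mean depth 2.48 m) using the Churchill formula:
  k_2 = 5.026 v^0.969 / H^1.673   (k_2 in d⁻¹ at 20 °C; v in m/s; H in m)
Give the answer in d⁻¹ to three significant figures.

k_2 = 5.026 × 0.286^0.969 / 2.48^1.673 = 5.026 × 0.2973 / 4.570 = 0.3270 d⁻¹.

k_2 ≈ 0.327 d⁻¹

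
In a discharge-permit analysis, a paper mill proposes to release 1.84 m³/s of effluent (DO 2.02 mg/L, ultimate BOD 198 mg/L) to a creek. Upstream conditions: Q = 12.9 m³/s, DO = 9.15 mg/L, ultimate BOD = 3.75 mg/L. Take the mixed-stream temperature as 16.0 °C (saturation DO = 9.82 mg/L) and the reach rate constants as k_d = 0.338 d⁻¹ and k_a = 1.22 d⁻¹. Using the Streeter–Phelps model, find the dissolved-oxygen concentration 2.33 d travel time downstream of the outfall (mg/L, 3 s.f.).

DO ≈ 5.47 mg/L

Mixed DO = (12.9×9.15 + 1.84×2.02)/(12.9+1.84) = 121.8/14.74 = 8.260 mg/L.
Mixed L₀ = (12.9×3.75 + 1.84×198)/(14.74) = 412.7/14.74 = 28.00 mg/L.
Initial deficit D₀ = C_s − DO₀ = 9.82 − 8.260 = 1.560 mg/L.
D(2.33) = [0.338×28.00/(1.22−0.338)](e^(−0.338×2.33) − e^(−1.22×2.33)) + 1.560 e^(−1.22×2.33)
= 10.73 × (0.4550 − 0.05827) + 1.560 × 0.05827 = 4.347 mg/L.
DO = 9.82 − 4.347 = 5.473 mg/L.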